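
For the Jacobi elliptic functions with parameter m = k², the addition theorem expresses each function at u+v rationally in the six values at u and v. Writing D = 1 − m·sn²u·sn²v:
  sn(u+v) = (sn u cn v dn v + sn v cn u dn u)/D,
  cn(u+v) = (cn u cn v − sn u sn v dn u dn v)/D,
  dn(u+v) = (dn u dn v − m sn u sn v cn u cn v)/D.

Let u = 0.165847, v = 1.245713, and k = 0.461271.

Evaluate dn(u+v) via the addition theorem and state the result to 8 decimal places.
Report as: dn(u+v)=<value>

sn u = 0.1649291417355878, cn u = 0.986305418319479, dn u = 0.9971019433766316
sn v = 0.9304021828541267, cn v = 0.3665402817430523, dn v = 0.9032248989438169
m = k² = 0.212770935441
D = 1 − m·sn²u·sn²v = 0.9949898752218528
dn(u+v) = (dn u·dn v − m·sn u·sn v·cn u·cn v)/D = 0.8888037273971054/0.9949898752218528 = 0.8932791674879394

dn(u+v)=0.89327917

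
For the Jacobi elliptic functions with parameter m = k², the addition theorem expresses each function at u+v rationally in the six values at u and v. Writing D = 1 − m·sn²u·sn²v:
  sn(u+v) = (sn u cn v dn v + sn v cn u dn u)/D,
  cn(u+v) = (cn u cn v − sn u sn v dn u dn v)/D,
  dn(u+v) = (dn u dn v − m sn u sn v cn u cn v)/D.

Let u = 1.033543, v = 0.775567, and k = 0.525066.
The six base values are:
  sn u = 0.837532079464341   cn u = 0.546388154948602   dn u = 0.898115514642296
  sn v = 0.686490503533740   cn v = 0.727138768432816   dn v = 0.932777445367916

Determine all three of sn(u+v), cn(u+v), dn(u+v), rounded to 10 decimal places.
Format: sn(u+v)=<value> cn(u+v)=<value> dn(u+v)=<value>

sn(u+v)=0.9956823228 cn(u+v)=-0.0928262467 dn(u+v)=0.8524560247

m = k² = 0.275694304356
D = 1 − m·sn²u·sn²v = 0.908861943566031
sn(u+v) = (sn u·cn v·dn v + sn v·cn u·dn u)/D = 0.9049377710723174/0.908861943566031 = 0.9956823227977654
cn(u+v) = (cn u·cn v − sn u·sn v·dn u·dn v)/D = -0.08436624294876157/0.908861943566031 = -0.09282624665495432
dn(u+v) = (dn u·dn v − m·sn u·sn v·cn u·cn v)/D = 0.7747648394326637/0.908861943566031 = 0.8524560247211794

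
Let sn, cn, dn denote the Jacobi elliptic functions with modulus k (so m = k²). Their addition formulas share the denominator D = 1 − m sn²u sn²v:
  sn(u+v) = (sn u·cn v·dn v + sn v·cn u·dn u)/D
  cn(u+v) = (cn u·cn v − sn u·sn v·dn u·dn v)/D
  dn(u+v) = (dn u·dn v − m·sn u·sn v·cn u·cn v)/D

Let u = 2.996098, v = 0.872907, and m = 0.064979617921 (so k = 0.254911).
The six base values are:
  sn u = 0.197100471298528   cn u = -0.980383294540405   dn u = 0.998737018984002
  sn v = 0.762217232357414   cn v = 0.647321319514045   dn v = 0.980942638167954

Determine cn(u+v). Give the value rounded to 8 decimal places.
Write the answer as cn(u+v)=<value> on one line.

m = k² = 0.064979617921
D = 1 − m·sn²u·sn²v = 0.998533405657992
cn(u+v) = (cn u·cn v − sn u·sn v·dn u·dn v)/D = -0.781807205858957/0.998533405657992 = -0.7829554839417501

cn(u+v)=-0.78295548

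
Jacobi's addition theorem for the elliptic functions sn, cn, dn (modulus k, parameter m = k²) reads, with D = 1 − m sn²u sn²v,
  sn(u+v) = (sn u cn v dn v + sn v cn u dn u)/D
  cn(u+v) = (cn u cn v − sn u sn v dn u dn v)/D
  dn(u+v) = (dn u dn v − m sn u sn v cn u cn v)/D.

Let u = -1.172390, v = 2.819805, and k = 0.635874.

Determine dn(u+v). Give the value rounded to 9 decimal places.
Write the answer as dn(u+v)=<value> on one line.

sn u = -0.8867054624404424, cn u = 0.4623347519690481, dn u = 0.8258888577584341
sn v = 0.6570077850647534, cn v = -0.7538837910210743, dn v = 0.9085509035185155
m = k² = 0.404335743876
D = 1 − m·sn²u·sn²v = 0.8627722526064755
dn(u+v) = (dn u·dn v − m·sn u·sn v·cn u·cn v)/D = 0.668260211034409/0.8627722526064755 = 0.7745499568577495

dn(u+v)=0.774549957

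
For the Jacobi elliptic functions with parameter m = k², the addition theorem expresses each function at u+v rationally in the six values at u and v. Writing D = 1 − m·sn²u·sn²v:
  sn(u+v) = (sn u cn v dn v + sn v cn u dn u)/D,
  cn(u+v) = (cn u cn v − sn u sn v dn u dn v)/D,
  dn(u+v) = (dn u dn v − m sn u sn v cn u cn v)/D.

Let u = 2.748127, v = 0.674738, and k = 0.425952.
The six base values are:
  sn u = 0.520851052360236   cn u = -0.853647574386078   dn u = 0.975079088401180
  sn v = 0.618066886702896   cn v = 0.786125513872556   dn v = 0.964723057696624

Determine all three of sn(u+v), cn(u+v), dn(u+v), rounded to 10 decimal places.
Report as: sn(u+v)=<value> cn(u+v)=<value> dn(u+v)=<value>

sn(u+v)=-0.1217418089 cn(u+v)=-0.9925618026 dn(u+v)=0.9986545639

m = k² = 0.181435106304
D = 1 − m·sn²u·sn²v = 0.981197336719981
sn(u+v) = (sn u·cn v·dn v + sn v·cn u·dn u)/D = -0.1194527386813966/0.981197336719981 = -0.1217418089216508
cn(u+v) = (cn u·cn v − sn u·sn v·dn u·dn v)/D = -0.9738989972311799/0.981197336719981 = -0.9925618025898862
dn(u+v) = (dn u·dn v − m·sn u·sn v·cn u·cn v)/D = 0.9798771983756087/0.981197336719981 = 0.9986545638731701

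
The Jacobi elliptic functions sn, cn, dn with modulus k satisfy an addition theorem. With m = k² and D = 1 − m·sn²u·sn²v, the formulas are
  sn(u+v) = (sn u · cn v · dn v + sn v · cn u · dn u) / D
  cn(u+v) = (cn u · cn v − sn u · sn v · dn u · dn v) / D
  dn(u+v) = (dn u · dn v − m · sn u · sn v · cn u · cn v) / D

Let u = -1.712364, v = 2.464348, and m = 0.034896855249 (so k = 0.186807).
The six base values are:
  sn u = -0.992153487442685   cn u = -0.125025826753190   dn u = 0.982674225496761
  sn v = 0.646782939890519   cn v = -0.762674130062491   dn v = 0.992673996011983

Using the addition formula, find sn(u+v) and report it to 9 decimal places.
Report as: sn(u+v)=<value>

m = k² = 0.034896855249
D = 1 − m·sn²u·sn²v = 0.9856298556507019
sn(u+v) = (sn u·cn v·dn v + sn v·cn u·dn u)/D = 0.671682754992992/0.9856298556507019 = 0.6814756585772806

sn(u+v)=0.681475659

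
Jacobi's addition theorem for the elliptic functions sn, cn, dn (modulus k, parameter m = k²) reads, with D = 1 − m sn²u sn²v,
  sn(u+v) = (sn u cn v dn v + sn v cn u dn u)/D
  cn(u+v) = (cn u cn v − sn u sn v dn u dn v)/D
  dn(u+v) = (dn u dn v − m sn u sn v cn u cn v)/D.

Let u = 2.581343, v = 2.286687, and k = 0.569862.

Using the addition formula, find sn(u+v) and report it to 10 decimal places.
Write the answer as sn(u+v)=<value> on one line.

sn u = 0.7479293837678365, cn u = -0.663778304026777, dn u = 0.904621172494336
sn v = 0.8933718914292188, cn v = -0.4493179983087481, dn v = 0.8607081508826378
m = k² = 0.324742699044
D = 1 − m·sn²u·sn²v = 0.8550143048983543
sn(u+v) = (sn u·cn v·dn v + sn v·cn u·dn u)/D = -0.8256891251652902/0.8550143048983543 = -0.9657021180054405

sn(u+v)=-0.9657021180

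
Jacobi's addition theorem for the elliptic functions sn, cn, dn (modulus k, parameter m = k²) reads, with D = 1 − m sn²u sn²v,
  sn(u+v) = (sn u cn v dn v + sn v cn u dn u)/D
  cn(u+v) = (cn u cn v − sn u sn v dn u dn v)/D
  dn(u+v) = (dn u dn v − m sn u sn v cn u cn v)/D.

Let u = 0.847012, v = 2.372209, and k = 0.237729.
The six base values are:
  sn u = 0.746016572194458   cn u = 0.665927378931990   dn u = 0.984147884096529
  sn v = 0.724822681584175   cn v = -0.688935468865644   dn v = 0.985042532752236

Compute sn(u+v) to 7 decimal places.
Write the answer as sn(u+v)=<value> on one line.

sn(u+v)=-0.0317669

m = k² = 0.056515077441
D = 1 − m·sn²u·sn²v = 0.9834756331718375
sn(u+v) = (sn u·cn v·dn v + sn v·cn u·dn u)/D = -0.03124199698091276/0.9834756331718375 = -0.03176692530770003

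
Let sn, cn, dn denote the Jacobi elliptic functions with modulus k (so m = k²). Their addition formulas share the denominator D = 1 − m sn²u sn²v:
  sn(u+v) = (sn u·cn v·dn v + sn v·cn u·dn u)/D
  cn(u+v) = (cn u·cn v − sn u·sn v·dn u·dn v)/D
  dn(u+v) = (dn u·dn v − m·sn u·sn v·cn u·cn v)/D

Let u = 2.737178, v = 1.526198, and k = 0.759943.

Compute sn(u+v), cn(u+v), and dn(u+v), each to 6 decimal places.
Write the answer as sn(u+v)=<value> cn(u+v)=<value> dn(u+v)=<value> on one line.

sn u = 0.8476186958391525, cn u = -0.5306058296550598, dn u = 0.7649060201469685
sn v = 0.9654009659250967, cn v = 0.260769965661098, dn v = 0.6795278570612099
m = k² = 0.577513363249
D = 1 − m·sn²u·sn²v = 0.6132961012624245
sn(u+v) = (sn u·cn v·dn v + sn v·cn u·dn u)/D = -0.2416226857536381/0.6132961012624245 = -0.3939739470971293
cn(u+v) = (cn u·cn v − sn u·sn v·dn u·dn v)/D = -0.563693698344135/0.6132961012624245 = -0.9191216073016173
dn(u+v) = (dn u·dn v − m·sn u·sn v·cn u·cn v)/D = 0.5851632238491096/0.6132961012624245 = 0.9541283935192064

sn(u+v)=-0.393974 cn(u+v)=-0.919122 dn(u+v)=0.954128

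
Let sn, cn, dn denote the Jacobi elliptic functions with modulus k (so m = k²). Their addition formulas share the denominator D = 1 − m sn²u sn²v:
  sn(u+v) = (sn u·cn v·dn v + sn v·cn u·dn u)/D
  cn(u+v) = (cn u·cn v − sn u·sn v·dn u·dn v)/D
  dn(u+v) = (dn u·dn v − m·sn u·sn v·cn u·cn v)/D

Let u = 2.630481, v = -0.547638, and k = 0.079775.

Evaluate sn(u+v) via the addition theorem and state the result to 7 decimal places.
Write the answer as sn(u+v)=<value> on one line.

sn(u+v)=0.8736961

sn u = 0.4933959290546229, cn u = -0.8698048385657127, dn u = 0.9992250689536593
sn v = -0.5205320537988401, cn v = 0.8538421288317656, dn v = 0.9991374467266519
m = k² = 0.006364050625
D = 1 − m·sn²u·sn²v = 0.9995802219695471
sn(u+v) = (sn u·cn v·dn v + sn v·cn u·dn u)/D = 0.8733292922896578/0.9995802219695471 = 0.8736960506970339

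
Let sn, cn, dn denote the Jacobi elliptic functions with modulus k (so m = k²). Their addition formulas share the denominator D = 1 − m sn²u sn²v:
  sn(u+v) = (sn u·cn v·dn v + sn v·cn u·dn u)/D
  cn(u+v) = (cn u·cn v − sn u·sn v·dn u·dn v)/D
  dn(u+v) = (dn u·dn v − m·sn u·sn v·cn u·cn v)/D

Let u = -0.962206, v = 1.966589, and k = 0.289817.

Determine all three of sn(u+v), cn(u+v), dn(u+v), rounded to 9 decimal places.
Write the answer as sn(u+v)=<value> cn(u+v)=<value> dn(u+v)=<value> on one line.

sn(u+v)=0.837566328 cn(u+v)=0.546335653 dn(u+v)=0.970091143

sn u = -0.8144979102489378, cn u = 0.5801664883463309, dn u = 0.9717396132987534
sn v = 0.9406453959133181, cn v = -0.3393909827132669, dn v = 0.9621231975237465
m = k² = 0.083993893489
D = 1 − m·sn²u·sn²v = 0.9506962979486366
sn(u+v) = (sn u·cn v·dn v + sn v·cn u·dn u)/D = 0.7962712075503774/0.9506962979486366 = 0.8375663282464971
cn(u+v) = (cn u·cn v − sn u·sn v·dn u·dn v)/D = 0.519399282786862/0.9506962979486366 = 0.5463356530446105
dn(u+v) = (dn u·dn v − m·sn u·sn v·cn u·cn v)/D = 0.9222620584907166/0.9506962979486366 = 0.9700911431765602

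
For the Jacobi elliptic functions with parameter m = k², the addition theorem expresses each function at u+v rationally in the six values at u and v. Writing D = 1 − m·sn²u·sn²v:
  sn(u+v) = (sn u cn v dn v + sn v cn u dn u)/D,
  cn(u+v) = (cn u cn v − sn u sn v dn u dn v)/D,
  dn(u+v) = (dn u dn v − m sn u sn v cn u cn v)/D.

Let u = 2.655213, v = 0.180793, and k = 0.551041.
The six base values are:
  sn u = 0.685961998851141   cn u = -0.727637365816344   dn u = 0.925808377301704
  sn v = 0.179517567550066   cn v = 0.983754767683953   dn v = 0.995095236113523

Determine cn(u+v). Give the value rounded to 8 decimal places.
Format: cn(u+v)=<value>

cn(u+v)=-0.83309966

m = k² = 0.303646183681
D = 1 − m·sn²u·sn²v = 0.9953955066356977
cn(u+v) = (cn u·cn v − sn u·sn v·dn u·dn v)/D = -0.8292636623660396/0.9953955066356977 = -0.8330996642418436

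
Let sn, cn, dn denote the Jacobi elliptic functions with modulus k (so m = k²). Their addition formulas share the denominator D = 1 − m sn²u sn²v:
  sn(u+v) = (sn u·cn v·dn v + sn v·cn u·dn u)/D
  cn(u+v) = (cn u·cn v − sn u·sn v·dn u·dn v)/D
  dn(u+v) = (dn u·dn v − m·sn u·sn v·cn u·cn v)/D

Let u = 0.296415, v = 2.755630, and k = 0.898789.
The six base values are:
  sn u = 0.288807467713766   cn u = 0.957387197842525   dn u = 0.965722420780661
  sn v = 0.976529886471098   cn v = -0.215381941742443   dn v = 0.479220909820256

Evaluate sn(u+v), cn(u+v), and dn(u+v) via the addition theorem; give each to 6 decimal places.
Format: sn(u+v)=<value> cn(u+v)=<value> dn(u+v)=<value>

sn(u+v)=0.933011 cn(u+v)=-0.359847 dn(u+v)=0.544778

m = k² = 0.807821666521
D = 1 − m·sn²u·sn²v = 0.935745520034984
sn(u+v) = (sn u·cn v·dn v + sn v·cn u·dn u)/D = 0.8730610969619501/0.935745520034984 = 0.9330112496069547
cn(u+v) = (cn u·cn v − sn u·sn v·dn u·dn v)/D = -0.3367254062840209/0.935745520034984 = -0.3598472010546543
dn(u+v) = (dn u·dn v − m·sn u·sn v·cn u·cn v)/D = 0.5097736573726143/0.935745520034984 = 0.5447780902585093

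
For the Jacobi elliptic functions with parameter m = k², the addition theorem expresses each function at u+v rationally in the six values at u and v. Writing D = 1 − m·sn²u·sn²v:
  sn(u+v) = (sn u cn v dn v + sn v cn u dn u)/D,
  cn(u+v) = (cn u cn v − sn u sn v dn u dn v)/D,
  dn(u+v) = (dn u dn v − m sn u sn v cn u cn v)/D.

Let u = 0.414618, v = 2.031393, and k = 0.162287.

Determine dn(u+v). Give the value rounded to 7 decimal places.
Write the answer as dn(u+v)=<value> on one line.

sn u = 0.4025636891992626, cn u = 0.9153919795029228, dn u = 0.9978636578161507
sn v = 0.9028210032547843, cn v = -0.4300165532651329, dn v = 0.9892082838709562
m = k² = 0.026337070369
D = 1 − m·sn²u·sn²v = 0.9965211158153071
dn(u+v) = (dn u·dn v − m·sn u·sn v·cn u·cn v)/D = 0.990862867214458/0.9965211158153071 = 0.9943219982887972

dn(u+v)=0.9943220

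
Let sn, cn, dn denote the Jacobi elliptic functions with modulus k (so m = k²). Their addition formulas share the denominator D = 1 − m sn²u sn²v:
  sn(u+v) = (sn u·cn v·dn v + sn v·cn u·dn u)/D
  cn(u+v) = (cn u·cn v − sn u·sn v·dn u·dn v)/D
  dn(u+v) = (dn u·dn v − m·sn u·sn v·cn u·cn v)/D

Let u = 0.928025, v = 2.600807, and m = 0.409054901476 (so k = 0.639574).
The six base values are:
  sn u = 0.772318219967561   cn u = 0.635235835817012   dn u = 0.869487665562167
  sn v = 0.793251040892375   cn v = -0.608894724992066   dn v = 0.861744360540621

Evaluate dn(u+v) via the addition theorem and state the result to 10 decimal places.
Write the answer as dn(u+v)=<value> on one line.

m = k² = 0.409054901476
D = 1 − m·sn²u·sn²v = 0.8464692175448993
dn(u+v) = (dn u·dn v − m·sn u·sn v·cn u·cn v)/D = 0.8462077710199354/0.8464692175448993 = 0.9996911328616034

dn(u+v)=0.9996911329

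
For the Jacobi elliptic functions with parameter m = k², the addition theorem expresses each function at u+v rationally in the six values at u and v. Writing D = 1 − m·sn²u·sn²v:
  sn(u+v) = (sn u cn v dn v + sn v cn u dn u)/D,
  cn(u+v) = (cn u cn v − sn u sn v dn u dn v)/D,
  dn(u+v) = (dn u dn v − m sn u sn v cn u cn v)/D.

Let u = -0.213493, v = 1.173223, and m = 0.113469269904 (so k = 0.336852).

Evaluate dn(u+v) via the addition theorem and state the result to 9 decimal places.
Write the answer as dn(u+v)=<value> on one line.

sn u = -0.2116967088258785, cn u = 0.9773354099142685, dn u = 0.9974541685353847
sn v = 0.9127947176707992, cn v = 0.4084186619050188, dn v = 0.9515556015402741
m = k² = 0.113469269904
D = 1 − m·sn²u·sn²v = 0.9957630561427066
dn(u+v) = (dn u·dn v − m·sn u·sn v·cn u·cn v)/D = 0.9578852502362604/0.9957630561427066 = 0.9619610250924816

dn(u+v)=0.961961025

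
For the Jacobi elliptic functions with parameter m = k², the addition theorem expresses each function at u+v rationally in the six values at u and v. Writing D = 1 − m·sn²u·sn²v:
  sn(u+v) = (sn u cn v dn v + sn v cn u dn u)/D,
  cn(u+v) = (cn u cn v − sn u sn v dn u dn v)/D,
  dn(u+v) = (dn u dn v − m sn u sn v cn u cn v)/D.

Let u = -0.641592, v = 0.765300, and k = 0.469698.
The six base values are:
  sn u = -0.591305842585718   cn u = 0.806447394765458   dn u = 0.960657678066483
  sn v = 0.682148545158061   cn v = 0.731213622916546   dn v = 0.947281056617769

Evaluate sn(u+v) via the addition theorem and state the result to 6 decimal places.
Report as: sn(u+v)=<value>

m = k² = 0.220616211204
D = 1 − m·sn²u·sn²v = 0.9641061803167582
sn(u+v) = (sn u·cn v·dn v + sn v·cn u·dn u)/D = 0.1188972891573099/0.9641061803167582 = 0.1233238533106862

sn(u+v)=0.123324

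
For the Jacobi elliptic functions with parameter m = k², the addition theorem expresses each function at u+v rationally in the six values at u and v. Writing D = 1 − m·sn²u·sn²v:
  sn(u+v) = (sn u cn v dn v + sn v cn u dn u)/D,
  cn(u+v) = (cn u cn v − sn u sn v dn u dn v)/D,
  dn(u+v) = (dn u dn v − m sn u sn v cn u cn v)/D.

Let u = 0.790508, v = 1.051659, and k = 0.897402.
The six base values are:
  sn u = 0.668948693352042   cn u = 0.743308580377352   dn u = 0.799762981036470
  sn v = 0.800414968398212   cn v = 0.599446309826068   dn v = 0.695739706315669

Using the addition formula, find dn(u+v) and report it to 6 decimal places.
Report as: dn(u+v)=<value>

m = k² = 0.805330349604
D = 1 − m·sn²u·sn²v = 0.7691179929285645
dn(u+v) = (dn u·dn v − m·sn u·sn v·cn u·cn v)/D = 0.3642940602618686/0.7691179929285645 = 0.4736517200368035

dn(u+v)=0.473652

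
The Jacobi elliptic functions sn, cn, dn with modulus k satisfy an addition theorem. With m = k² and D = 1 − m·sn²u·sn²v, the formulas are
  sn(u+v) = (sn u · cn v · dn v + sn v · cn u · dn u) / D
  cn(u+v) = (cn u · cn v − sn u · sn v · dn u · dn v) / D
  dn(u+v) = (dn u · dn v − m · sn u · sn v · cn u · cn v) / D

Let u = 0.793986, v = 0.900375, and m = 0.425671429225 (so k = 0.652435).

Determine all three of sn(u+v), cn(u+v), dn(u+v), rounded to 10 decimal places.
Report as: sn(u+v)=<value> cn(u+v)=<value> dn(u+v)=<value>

sn(u+v)=0.9970448912 cn(u+v)=0.0768211235 dn(u+v)=0.7595002728

sn u = 0.6910279992966701, cn u = 0.7228279907336471, dn u = 0.8925992990141973
sn v = 0.755665681170512, cn v = 0.6549575393116, dn v = 0.870016424632427
m = k² = 0.425671429225
D = 1 − m·sn²u·sn²v = 0.8839286090456685
sn(u+v) = (sn u·cn v·dn v + sn v·cn u·dn u)/D = 0.8813165037968918/0.8839286090456685 = 0.9970448911574467
cn(u+v) = (cn u·cn v − sn u·sn v·dn u·dn v)/D = 0.06790438884662341/0.8839286090456685 = 0.07682112350672327
dn(u+v) = (dn u·dn v − m·sn u·sn v·cn u·cn v)/D = 0.6713440196787877/0.8839286090456685 = 0.7595002727693165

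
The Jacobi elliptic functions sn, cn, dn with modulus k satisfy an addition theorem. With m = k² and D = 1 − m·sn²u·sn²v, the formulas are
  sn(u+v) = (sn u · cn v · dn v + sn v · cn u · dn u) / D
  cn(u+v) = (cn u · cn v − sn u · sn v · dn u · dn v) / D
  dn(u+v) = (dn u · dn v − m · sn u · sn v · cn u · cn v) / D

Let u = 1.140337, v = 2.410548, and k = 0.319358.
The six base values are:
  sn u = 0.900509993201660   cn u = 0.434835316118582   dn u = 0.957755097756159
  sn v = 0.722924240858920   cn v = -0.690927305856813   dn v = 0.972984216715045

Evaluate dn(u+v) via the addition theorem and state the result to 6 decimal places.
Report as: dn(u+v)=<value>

m = k² = 0.101989532164
D = 1 − m·sn²u·sn²v = 0.9567766674564116
dn(u+v) = (dn u·dn v − m·sn u·sn v·cn u·cn v)/D = 0.9518283515354055/0.9567766674564116 = 0.9948281390116241

dn(u+v)=0.994828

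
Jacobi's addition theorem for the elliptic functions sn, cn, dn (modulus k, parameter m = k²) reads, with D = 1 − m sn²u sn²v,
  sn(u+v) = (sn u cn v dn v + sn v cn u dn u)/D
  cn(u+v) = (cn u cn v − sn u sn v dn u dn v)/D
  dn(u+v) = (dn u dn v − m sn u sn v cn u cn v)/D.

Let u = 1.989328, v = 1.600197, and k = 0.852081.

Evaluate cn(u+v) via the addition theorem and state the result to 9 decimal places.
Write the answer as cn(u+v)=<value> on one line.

cn(u+v)=-0.818143273

sn u = 0.997806516668702, cn u = 0.06619784961364913, dn u = 0.5264404984103194
sn v = 0.9614908834588061, cn v = 0.2748368261816536, dn v = 0.5734106366765668
m = k² = 0.726042030561
D = 1 − m·sn²u·sn²v = 0.3317410619461729
cn(u+v) = (cn u·cn v − sn u·sn v·dn u·dn v)/D = -0.2714117182017445/0.3317410619461729 = -0.8181432729777144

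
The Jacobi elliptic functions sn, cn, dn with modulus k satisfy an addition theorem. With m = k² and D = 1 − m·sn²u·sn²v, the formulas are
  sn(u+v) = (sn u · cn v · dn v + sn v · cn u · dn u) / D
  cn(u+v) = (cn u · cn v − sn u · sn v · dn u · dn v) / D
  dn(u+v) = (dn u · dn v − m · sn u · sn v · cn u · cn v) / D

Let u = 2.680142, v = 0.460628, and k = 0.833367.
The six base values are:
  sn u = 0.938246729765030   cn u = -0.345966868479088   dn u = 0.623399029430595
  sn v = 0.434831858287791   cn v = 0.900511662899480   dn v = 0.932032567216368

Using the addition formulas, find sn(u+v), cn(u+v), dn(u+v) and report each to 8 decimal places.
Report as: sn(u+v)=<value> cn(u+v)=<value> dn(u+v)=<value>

sn(u+v)=0.78436454 cn(u+v)=-0.62030014 dn(u+v)=0.75678530

m = k² = 0.694500556689
D = 1 − m·sn²u·sn²v = 0.8844022375230754
sn(u+v) = (sn u·cn v·dn v + sn v·cn u·dn u)/D = 0.6936937552603079/0.8844022375230754 = 0.7843645411878646
cn(u+v) = (cn u·cn v − sn u·sn v·dn u·dn v)/D = -0.5485948337786953/0.8844022375230754 = -0.6203001422917381
dn(u+v) = (dn u·dn v − m·sn u·sn v·cn u·cn v)/D = 0.6693026163354011/0.8844022375230754 = 0.7567853041732472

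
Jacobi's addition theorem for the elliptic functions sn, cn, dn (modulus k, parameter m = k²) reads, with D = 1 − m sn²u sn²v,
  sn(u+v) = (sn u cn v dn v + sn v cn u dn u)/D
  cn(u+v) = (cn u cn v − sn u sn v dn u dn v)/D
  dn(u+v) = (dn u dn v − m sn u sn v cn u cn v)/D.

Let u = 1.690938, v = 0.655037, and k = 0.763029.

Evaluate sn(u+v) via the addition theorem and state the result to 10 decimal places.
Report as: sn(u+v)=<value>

sn u = 0.9878719606431734, cn u = 0.1552706970906375, dn u = 0.6571326489636268
sn v = 0.58932097763527, cn v = 0.8078989945030317, dn v = 0.8931952719404964
m = k² = 0.582213254841
D = 1 − m·sn²u·sn²v = 0.8026726846573309
sn(u+v) = (sn u·cn v·dn v + sn v·cn u·dn u)/D = 0.7729902779259002/0.8026726846573309 = 0.9630205346478155

sn(u+v)=0.9630205346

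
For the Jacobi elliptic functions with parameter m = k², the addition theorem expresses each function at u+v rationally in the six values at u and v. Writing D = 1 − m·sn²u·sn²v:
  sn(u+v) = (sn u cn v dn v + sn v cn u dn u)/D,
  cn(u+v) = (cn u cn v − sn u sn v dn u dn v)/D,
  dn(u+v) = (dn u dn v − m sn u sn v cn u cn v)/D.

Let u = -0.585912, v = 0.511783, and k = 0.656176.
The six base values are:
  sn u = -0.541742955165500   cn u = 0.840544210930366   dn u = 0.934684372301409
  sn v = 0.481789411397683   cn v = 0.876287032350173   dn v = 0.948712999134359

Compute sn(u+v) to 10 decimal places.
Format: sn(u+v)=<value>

m = k² = 0.430566942976
D = 1 − m·sn²u·sn²v = 0.9706679963439675
sn(u+v) = (sn u·cn v·dn v + sn v·cn u·dn u)/D = -0.07186050427898199/0.9706679963439675 = -0.07403201151129472

sn(u+v)=-0.0740320115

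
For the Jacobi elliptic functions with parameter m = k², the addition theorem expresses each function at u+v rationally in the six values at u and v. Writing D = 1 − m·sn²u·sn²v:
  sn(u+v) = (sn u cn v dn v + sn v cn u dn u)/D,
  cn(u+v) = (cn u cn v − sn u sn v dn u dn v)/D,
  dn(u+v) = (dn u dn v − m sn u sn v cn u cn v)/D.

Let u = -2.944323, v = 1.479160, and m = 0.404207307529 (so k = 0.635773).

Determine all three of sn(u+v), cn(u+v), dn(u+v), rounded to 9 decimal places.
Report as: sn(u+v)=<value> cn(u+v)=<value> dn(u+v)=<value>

sn(u+v)=-0.970143409 cn(u+v)=0.242531988 dn(u+v)=0.787126978

sn u = -0.566307943156614, cn u = -0.8241937354273722, dn u = 0.9329355937925552
sn v = 0.9727544220370496, cn v = 0.2318379485920406, dn v = 0.7858233669913509
m = k² = 0.404207307529
D = 1 − m·sn²u·sn²v = 0.8773363468765492
sn(u+v) = (sn u·cn v·dn v + sn v·cn u·dn u)/D = -0.8511420746932426/0.8773363468765492 = -0.9701434093360406
cn(u+v) = (cn u·cn v − sn u·sn v·dn u·dn v)/D = 0.2127821285671597/0.8773363468765492 = 0.2425319882445272
dn(u+v) = (dn u·dn v − m·sn u·sn v·cn u·cn v)/D = 0.690575107607368/0.8773363468765492 = 0.7871269782289545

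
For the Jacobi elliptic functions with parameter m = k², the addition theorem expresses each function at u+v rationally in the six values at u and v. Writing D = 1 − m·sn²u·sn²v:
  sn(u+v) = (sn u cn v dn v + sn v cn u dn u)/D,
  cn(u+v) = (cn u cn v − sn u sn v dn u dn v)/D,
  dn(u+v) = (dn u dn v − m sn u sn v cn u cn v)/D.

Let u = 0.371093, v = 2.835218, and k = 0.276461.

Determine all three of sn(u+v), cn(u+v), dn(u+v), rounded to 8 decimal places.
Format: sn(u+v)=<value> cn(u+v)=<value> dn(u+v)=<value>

sn u = 0.3620442784019906, cn u = 0.9321608983841695, dn u = 0.9949782746604543
sn v = 0.360222397852415, cn v = -0.932866455654536, dn v = 0.9950288141211219
m = k² = 0.076430684521
D = 1 − m·sn²u·sn²v = 0.9987000323295743
sn(u+v) = (sn u·cn v·dn v + sn v·cn u·dn u)/D = -0.001960986838353195/0.9987000323295743 = -0.001963539376061683
cn(u+v) = (cn u·cn v − sn u·sn v·dn u·dn v)/D = -0.9986981070902821/0.9987000323295743 = -0.9999980722547012
dn(u+v) = (dn u·dn v − m·sn u·sn v·cn u·cn v)/D = 0.9986998851823483/0.9987000323295743 = 0.9999998526612384

sn(u+v)=-0.00196354 cn(u+v)=-0.99999807 dn(u+v)=0.99999985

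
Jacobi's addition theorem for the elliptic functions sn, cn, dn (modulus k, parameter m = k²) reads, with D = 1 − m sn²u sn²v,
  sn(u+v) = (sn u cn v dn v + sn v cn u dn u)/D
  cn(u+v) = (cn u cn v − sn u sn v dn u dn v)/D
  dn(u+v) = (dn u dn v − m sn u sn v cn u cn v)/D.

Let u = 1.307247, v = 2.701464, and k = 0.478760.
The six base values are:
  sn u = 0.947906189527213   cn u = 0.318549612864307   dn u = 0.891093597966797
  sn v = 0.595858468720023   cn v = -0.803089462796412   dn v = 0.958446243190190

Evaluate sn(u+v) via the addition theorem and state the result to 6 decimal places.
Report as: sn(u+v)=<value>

m = k² = 0.2292111376
D = 1 − m·sn²u·sn²v = 0.9268772245438959
sn(u+v) = (sn u·cn v·dn v + sn v·cn u·dn u)/D = -0.5604816232666696/0.9268772245438959 = -0.6046988839783772

sn(u+v)=-0.604699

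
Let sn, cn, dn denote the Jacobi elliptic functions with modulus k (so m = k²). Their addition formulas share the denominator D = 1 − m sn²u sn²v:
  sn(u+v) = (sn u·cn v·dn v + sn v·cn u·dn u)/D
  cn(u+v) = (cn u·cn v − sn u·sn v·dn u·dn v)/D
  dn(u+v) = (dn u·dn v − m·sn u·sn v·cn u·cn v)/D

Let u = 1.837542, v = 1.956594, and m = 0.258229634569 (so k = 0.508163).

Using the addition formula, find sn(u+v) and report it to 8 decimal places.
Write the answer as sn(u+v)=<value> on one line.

sn(u+v)=-0.39927474

sn u = 0.9919479770051192, cn u = -0.1266460063146541, dn u = 0.8636620664382986
sn v = 0.9736441712915645, cn v = -0.2280724176878093, dn v = 0.8690239947710933
m = k² = 0.258229634569
D = 1 − m·sn²u·sn²v = 0.7591290589581989
sn(u+v) = (sn u·cn v·dn v + sn v·cn u·dn u)/D = -0.3031010573764291/0.7591290589581989 = -0.3992747396501906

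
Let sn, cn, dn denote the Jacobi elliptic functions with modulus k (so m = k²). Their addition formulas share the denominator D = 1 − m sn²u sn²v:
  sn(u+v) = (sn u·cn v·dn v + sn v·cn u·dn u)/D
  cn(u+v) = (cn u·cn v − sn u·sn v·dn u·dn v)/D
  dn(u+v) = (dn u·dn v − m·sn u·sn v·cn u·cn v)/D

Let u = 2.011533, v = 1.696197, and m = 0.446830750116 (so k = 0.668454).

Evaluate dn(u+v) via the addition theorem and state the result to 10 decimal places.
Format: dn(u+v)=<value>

dn(u+v)=0.9983982798

sn u = 0.9888847622930042, cn u = -0.1486839833496149, dn u = 0.750364781033592
sn v = 0.9963195859910634, cn v = 0.08571629116215905, dn v = 0.7459572653083645
m = k² = 0.446830750116
D = 1 − m·sn²u·sn²v = 0.5662577195385633
dn(u+v) = (dn u·dn v − m·sn u·sn v·cn u·cn v)/D = 0.5653507331304121/0.5662577195385633 = 0.9983982798346833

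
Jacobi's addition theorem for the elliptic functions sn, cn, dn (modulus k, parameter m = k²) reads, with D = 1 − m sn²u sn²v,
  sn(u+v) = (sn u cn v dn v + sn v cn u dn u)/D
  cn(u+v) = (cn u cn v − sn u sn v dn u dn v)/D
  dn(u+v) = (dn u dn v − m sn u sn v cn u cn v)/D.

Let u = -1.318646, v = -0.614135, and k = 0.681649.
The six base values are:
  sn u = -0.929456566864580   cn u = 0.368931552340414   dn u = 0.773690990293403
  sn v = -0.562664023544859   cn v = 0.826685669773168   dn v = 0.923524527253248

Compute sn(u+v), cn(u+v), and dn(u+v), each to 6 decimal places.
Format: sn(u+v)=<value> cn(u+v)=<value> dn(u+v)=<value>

sn(u+v)=-0.996900 cn(u+v)=-0.078684 dn(u+v)=0.733643

m = k² = 0.464645359201
D = 1 − m·sn²u·sn²v = 0.8729197387020941
sn(u+v) = (sn u·cn v·dn v + sn v·cn u·dn u)/D = -0.8702133523859327/0.8729197387020941 = -0.9968996160859126
cn(u+v) = (cn u·cn v − sn u·sn v·dn u·dn v)/D = -0.06868472570352629/0.8729197387020941 = -0.07868389573324414
dn(u+v) = (dn u·dn v − m·sn u·sn v·cn u·cn v)/D = 0.6404110281101932/0.8729197387020941 = 0.7336425099773688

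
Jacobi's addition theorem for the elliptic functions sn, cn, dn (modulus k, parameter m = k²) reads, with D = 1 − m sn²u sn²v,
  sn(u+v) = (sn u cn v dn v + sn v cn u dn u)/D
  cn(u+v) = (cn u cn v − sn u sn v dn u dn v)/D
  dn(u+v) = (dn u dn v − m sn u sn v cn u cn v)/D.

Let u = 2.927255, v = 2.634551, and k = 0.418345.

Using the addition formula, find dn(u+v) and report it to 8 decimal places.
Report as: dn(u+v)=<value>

dn(u+v)=0.93585143

sn u = 0.3577159743121669, cn u = -0.9338304352086074, dn u = 0.988739232456509
sn v = 0.6069887578376856, cn v = -0.7947104176105051, dn v = 0.96722241162784
m = k² = 0.175012539025
D = 1 − m·sn²u·sn²v = 0.9917489896921688
dn(u+v) = (dn u·dn v − m·sn u·sn v·cn u·cn v)/D = 0.9281297079168293/0.9917489896921688 = 0.9358514276933255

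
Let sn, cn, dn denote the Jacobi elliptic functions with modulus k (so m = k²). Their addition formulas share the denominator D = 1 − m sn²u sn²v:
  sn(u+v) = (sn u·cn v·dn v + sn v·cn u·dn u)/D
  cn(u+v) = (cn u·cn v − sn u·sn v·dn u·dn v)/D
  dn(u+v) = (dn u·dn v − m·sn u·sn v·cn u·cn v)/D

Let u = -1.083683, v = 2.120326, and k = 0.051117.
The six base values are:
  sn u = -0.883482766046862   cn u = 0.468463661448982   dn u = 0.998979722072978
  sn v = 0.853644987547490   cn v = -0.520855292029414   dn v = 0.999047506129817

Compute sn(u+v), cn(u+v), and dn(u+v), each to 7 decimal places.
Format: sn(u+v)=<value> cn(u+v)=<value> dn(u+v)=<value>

sn(u+v)=0.8605009 cn(u+v)=0.5094489 dn(u+v)=0.9990321

m = k² = 0.002612947689
D = 1 − m·sn²u·sn²v = 0.9985137855864629
sn(u+v) = (sn u·cn v·dn v + sn v·cn u·dn u)/D = 0.8592220137869559/0.9985137855864629 = 0.8605009026313083
cn(u+v) = (cn u·cn v − sn u·sn v·dn u·dn v)/D = 0.5086917642640747/0.9985137855864629 = 0.5094489145838901
dn(u+v) = (dn u·dn v − m·sn u·sn v·cn u·cn v)/D = 0.9975473616796459/0.9985137855864629 = 0.9990321376421965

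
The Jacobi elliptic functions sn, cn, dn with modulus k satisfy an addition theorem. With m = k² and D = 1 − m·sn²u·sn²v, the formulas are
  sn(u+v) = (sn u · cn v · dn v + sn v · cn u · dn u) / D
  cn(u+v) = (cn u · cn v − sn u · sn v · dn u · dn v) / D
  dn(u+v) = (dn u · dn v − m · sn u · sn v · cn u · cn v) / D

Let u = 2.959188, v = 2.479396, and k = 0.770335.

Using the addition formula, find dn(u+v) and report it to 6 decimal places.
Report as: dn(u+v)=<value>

sn u = 0.7580994413196648, cn u = -0.6521389706732854, dn u = 0.8117604678818285
sn v = 0.9387051178938736, cn v = -0.3447211940682628, dn v = 0.6907251375938495
m = k² = 0.593416012225
D = 1 − m·sn²u·sn²v = 0.6994823491473882
dn(u+v) = (dn u·dn v − m·sn u·sn v·cn u·cn v)/D = 0.4657691462001707/0.6994823491473882 = 0.6658769113586715

dn(u+v)=0.665877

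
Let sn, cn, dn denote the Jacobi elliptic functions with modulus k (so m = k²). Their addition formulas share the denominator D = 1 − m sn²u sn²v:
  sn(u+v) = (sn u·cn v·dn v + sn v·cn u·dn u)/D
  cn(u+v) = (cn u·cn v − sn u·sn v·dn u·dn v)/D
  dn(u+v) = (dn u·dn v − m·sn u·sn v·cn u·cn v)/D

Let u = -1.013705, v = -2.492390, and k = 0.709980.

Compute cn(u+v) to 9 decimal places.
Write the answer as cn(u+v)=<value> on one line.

sn u = -0.8093281607421729, cn u = 0.5873567299603295, dn u = 0.8184296039986707
sn v = -0.8952773497315263, cn v = -0.4455092221915215, dn v = 0.7719946619858914
m = k² = 0.5040716004
D = 1 − m·sn²u·sn²v = 0.7353592442903886
cn(u+v) = (cn u·cn v − sn u·sn v·dn u·dn v)/D = -0.7194750412800856/0.7353592442903886 = -0.9783993971196608

cn(u+v)=-0.978399397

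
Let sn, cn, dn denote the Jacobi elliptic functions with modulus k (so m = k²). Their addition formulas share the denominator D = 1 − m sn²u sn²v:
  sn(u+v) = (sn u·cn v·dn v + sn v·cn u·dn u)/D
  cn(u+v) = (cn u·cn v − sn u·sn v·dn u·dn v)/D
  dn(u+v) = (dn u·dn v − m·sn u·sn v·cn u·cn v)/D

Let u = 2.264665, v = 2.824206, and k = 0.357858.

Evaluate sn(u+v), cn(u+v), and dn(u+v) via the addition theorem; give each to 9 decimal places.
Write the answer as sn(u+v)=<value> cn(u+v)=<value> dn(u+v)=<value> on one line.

sn u = 0.8241446185759447, cn u = -0.5663794202408053, dn u = 0.9555198664257199
sn v = 0.4117175003951743, cn v = -0.9113115273430649, dn v = 0.9890864395313527
m = k² = 0.128062348164
D = 1 − m·sn²u·sn²v = 0.9852556045596311
sn(u+v) = (sn u·cn v·dn v + sn v·cn u·dn u)/D = -0.965671905921064/0.9852556045596311 = -0.9801232304105286
cn(u+v) = (cn u·cn v − sn u·sn v·dn u·dn v)/D = 0.1954645145056869/0.9852556045596311 = 0.1983896499559132
dn(u+v) = (dn u·dn v − m·sn u·sn v·cn u·cn v)/D = 0.9226633296289245/0.9852556045596311 = 0.936471028795941

sn(u+v)=-0.980123230 cn(u+v)=0.198389650 dn(u+v)=0.936471029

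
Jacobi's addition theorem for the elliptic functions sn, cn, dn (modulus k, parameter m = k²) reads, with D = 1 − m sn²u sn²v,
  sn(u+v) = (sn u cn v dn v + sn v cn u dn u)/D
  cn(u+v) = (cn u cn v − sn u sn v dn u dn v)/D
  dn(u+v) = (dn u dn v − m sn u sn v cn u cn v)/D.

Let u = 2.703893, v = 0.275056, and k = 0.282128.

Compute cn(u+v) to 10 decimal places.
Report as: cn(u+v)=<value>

cn(u+v)=-0.9741280189

sn u = 0.4808052758467613, cn u = -0.8768273984758459, dn u = 0.9907570080219955
sn v = 0.271339203827654, cn v = 0.9624837850406493, dn v = 0.9970655605627432
m = k² = 0.079596208384
D = 1 − m·sn²u·sn²v = 0.998645260099551
cn(u+v) = (cn u·cn v − sn u·sn v·dn u·dn v)/D = -0.9728083287734901/0.998645260099551 = -0.974128018868797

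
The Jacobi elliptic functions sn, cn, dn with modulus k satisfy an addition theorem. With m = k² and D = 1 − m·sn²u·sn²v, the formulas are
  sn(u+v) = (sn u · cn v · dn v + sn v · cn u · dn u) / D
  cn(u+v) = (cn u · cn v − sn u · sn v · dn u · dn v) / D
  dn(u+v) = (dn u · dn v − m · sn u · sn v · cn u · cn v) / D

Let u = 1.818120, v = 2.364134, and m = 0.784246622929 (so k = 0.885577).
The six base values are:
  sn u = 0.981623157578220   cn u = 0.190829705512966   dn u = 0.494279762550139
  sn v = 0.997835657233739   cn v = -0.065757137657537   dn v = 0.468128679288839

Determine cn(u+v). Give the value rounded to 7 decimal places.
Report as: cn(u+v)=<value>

m = k² = 0.784246622929
D = 1 − m·sn²u·sn²v = 0.247580077358489
cn(u+v) = (cn u·cn v − sn u·sn v·dn u·dn v)/D = -0.2391911971618712/0.247580077358489 = -0.9661164973929994

cn(u+v)=-0.9661165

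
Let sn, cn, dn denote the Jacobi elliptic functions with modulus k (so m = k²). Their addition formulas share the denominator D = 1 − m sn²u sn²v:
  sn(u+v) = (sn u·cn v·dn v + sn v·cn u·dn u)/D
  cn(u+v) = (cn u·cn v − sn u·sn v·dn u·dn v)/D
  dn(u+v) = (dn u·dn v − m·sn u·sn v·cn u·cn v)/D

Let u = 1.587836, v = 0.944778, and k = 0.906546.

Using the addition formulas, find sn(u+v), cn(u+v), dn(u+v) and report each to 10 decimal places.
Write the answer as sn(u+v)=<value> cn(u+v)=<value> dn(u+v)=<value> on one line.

sn(u+v)=0.9955239852 cn(u+v)=-0.0945092318 dn(u+v)=0.4307143977

sn u = 0.947146652541179, cn u = 0.3208009017756015, dn u = 0.5125925015536909
sn v = 0.7509541264670773, cn v = 0.6603543745157359, dn v = 0.7324930957003005
m = k² = 0.821825650116
D = 1 − m·sn²u·sn²v = 0.5842416641335333
sn(u+v) = (sn u·cn v·dn v + sn v·cn u·dn u)/D = 0.5816265897991718/0.5842416641335333 = 0.9955239852018431
cn(u+v) = (cn u·cn v − sn u·sn v·dn u·dn v)/D = -0.05521623083936703/0.5842416641335333 = -0.09450923175986796
dn(u+v) = (dn u·dn v − m·sn u·sn v·cn u·cn v)/D = 0.2516412964808661/0.5842416641335333 = 0.4307143977040148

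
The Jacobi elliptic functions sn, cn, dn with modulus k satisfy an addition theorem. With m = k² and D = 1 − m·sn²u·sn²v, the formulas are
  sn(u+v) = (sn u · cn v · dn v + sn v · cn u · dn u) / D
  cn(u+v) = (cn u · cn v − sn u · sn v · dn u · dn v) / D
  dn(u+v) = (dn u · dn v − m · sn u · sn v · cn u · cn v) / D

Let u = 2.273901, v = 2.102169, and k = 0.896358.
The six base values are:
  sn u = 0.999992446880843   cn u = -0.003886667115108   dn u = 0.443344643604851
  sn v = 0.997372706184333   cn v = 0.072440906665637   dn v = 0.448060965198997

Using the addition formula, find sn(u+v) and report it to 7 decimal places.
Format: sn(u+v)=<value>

sn(u+v)=0.1531055

m = k² = 0.803457664164
D = 1 − m·sn²u·sn²v = 0.2007707020200874
sn(u+v) = (sn u·cn v·dn v + sn v·cn u·dn u)/D = 0.03073909153162725/0.2007707020200874 = 0.1531054642053887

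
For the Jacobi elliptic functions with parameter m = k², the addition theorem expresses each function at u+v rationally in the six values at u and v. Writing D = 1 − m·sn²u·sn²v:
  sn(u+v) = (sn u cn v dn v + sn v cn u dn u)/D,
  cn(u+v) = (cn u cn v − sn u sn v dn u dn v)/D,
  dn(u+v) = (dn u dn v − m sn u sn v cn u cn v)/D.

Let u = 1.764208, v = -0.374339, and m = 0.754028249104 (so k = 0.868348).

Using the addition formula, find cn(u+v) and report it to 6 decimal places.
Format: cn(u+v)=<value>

sn u = 0.9796378757660639, cn u = 0.2007725886782206, dn u = 0.5257055757835088
sn v = -0.3597117809024198, cn v = 0.9330634676590921, dn v = 0.9499654470162021
m = k² = 0.754028249104
D = 1 − m·sn²u·sn²v = 0.9063671859864512
cn(u+v) = (cn u·cn v − sn u·sn v·dn u·dn v)/D = 0.3633165292924064/0.9063671859864512 = 0.4008491645656702

cn(u+v)=0.400849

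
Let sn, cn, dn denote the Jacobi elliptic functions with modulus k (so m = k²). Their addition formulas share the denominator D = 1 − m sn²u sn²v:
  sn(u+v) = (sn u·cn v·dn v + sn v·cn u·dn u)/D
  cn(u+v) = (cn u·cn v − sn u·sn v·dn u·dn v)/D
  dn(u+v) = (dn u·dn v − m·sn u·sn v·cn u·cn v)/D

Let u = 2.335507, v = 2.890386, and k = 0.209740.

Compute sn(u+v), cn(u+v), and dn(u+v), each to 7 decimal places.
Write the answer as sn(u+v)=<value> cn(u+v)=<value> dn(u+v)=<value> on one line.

sn(u+v)=-0.9001042 cn(u+v)=0.4356748 dn(u+v)=0.9820179

sn u = 0.7431261572449114, cn u = -0.6691513389498755, dn u = 0.9877786380960519
sn v = 0.2825670320589954, cn v = -0.959247555323114, dn v = 0.998242248932502
m = k² = 0.0439908676
D = 1 − m·sn²u·sn²v = 0.9980603176948081
sn(u+v) = (sn u·cn v·dn v + sn v·cn u·dn u)/D = -0.8983582423544684/0.9980603176948081 = -0.9001041584634696
cn(u+v) = (cn u·cn v − sn u·sn v·dn u·dn v)/D = 0.4348296978713063/0.9980603176948081 = 0.4356747685106049
dn(u+v) = (dn u·dn v − m·sn u·sn v·cn u·cn v)/D = 0.980113093804621/0.9980603176948081 = 0.9820178965419251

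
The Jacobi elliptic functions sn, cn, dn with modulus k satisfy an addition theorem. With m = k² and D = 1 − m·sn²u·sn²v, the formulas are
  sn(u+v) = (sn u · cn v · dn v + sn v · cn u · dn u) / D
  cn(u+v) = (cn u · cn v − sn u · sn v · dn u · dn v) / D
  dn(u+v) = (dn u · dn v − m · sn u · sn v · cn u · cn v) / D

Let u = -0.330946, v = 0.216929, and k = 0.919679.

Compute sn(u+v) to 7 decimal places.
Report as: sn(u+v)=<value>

sn(u+v)=-0.1135632

sn u = -0.3202260686172487, cn u = 0.9473411555389859, dn u = 0.9556498797851182
sn v = 0.213841908871274, cn v = 0.9768682807883004, dn v = 0.9804705598332561
m = k² = 0.845809463041
D = 1 − m·sn²u·sn²v = 0.9960338279287441
sn(u+v) = (sn u·cn v·dn v + sn v·cn u·dn u)/D = -0.1131127765828375/0.9960338279287441 = -0.1135631877263204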